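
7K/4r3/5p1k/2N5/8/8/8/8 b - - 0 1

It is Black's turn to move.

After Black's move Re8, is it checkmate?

yes

After Re8: white king on h8; in check: yes, from the black rook on e8.
King squares — g7: attacked by Kh6; h7: attacked by Kh6; g8: attacked by Re8.
White has no legal moves → checkmate.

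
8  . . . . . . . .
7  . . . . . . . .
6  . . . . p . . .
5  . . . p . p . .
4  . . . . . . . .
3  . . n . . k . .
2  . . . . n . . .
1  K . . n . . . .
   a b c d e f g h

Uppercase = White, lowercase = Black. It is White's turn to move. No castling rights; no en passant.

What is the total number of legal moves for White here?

White to move; king on a1.
In check: no.
Legal moves: none.
Count: 0.

0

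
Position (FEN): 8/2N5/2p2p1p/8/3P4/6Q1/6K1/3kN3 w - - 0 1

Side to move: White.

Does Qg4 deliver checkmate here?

no

After Qg4: black king on d1; in check: yes, from the white queen on g4.
Black has 3 legal replies: Kd2, Kxe1, Kc1.
In check but a legal move exists → not checkmate.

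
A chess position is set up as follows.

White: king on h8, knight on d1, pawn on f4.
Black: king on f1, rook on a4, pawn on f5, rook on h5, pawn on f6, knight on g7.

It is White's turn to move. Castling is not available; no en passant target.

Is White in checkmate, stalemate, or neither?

neither

White to move; white king on h8.
In check: yes, from the black rook on h5.
King squares — g7: available; h7: attacked by Rh5; g8: available.
Legal moves for White: Kg8, Kxg7.
White is in check but has 2 legal moves → neither.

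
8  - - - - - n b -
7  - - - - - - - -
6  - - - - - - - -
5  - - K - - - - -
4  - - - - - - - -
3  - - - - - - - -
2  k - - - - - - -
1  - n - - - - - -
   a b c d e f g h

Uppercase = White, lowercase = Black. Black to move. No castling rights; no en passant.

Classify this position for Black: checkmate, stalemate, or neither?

Black to move; black king on a2.
In check: no.
Legal moves for Black: Bh7, Bf7, Be6, Bd5, Bc4, Bb3, Nh7, Nd7+, Ng6, Ne6+, Kb3, Ka3, Kb2, Ka1, Nc3, Na3, Nd2.
Black has 17 legal moves and is not in check → neither.

neither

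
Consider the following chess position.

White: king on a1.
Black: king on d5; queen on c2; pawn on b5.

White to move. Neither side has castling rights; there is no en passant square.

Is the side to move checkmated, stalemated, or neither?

stalemate

White to move; white king on a1.
In check: no.
King squares — b1: attacked by Qc2; a2: attacked by Qc2; b2: attacked by Qc2.
Legal moves for White: none.
Not in check and no legal moves → stalemate.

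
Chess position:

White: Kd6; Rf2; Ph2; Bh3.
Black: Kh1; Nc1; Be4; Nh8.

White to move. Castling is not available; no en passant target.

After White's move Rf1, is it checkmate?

no

After Rf1: black king on h1; in check: yes, from the white rook on f1.
Black has 1 legal reply: Kxh2.
In check but a legal move exists → not checkmate.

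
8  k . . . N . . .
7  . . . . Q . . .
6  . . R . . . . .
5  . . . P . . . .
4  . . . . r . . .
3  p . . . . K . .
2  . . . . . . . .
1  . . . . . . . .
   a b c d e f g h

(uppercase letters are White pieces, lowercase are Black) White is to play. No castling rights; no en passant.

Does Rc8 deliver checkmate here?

After Rc8: black king on a8; in check: yes, from the white rook on c8.
King squares — a7: attacked by Qe7; b7: attacked by Qe7; b8: attacked by Rc8.
Black has no legal moves → checkmate.

yes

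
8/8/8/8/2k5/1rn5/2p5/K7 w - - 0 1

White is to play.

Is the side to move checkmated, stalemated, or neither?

stalemate

White to move; white king on a1.
In check: no.
King squares — b1: attacked by Pc2; a2: attacked by Nc3; b2: attacked by Rb3.
Legal moves for White: none.
Not in check and no legal moves → stalemate.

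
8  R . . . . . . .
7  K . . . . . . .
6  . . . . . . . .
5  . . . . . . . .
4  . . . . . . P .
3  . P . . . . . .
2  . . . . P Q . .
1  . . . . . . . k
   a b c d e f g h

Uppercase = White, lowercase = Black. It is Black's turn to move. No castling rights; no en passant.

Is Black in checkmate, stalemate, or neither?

stalemate

Black to move; black king on h1.
In check: no.
King squares — g1: attacked by Qf2; g2: attacked by Qf2; h2: attacked by Qf2.
Legal moves for Black: none.
Not in check and no legal moves → stalemate.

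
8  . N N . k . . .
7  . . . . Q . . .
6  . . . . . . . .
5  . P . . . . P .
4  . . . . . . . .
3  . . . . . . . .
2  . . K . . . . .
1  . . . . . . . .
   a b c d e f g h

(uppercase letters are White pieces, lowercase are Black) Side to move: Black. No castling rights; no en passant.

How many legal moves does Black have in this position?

0

Black to move; king on e8.
In check: yes, from the white queen on e7.
Legal moves: none.
Count: 0.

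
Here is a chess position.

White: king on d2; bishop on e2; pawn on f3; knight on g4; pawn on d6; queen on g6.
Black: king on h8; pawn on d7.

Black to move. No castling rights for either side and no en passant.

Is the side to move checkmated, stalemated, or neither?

Black to move; black king on h8.
In check: no.
King squares — g7: attacked by Qg6; h7: attacked by Qg6; g8: attacked by Qg6.
Legal moves for Black: none.
Not in check and no legal moves → stalemate.

stalemate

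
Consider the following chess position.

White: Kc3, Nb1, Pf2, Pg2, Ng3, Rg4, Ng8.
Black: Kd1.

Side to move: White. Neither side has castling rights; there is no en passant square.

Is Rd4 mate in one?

After Rd4: black king on d1; in check: yes, from the white rook on d4.
Black has 2 legal replies: Ke1, Kc1.
In check but a legal move exists → not checkmate.

no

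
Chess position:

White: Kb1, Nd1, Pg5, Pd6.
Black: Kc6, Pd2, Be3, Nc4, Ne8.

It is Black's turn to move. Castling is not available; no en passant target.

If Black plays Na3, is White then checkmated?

After Na3: white king on b1; in check: yes, from the black knight on a3.
White has 3 legal replies: Kb2, Ka2, Ka1.
In check but a legal move exists → not checkmate.

no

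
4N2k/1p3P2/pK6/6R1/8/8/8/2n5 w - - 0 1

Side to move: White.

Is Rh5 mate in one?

yes

After Rh5: black king on h8; in check: yes, from the white rook on h5.
King squares — g7: attacked by Ne8; h7: attacked by Rh5; g8: attacked by Pf7.
Black has no legal moves → checkmate.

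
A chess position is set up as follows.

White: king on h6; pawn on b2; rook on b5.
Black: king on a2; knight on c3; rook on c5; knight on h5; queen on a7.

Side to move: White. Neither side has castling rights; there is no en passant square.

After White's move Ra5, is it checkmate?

After Ra5: black king on a2; in check: yes, from the white rook on a5.
Black has 6 legal replies: Kb3, Kxb2, Kb1, Qxa5, Rxa5, Na4.
In check but a legal move exists → not checkmate.

no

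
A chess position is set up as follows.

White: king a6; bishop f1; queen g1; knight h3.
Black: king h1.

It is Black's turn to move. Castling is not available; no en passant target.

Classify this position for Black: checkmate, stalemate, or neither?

checkmate

Black to move; black king on h1.
In check: yes, from the white queen on g1.
King squares — g1: attacked by Nh3; g2: attacked by Bf1; h2: attacked by Qg1.
Legal moves for Black: none.
In check with no legal moves → checkmate.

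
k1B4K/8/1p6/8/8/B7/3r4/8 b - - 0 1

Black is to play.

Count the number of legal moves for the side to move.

17

Black to move; king on a8.
In check: no.
Legal moves: Kb8, Ka7, Rd8+, Rd7, Rd6, Rd5, Rd4, Rd3, Rh2+, Rg2, Rf2, Re2, Rc2, Rb2, Ra2, Rd1, b5.
Count: 17.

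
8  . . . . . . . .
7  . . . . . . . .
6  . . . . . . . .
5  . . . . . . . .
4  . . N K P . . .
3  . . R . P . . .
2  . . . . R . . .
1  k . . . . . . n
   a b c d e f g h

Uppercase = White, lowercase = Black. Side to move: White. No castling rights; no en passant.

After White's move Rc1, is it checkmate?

yes

After Rc1: black king on a1; in check: yes, from the white rook on c1.
King squares — b1: attacked by Rc1; a2: attacked by Re2; b2: attacked by Re2.
Black has no legal moves → checkmate.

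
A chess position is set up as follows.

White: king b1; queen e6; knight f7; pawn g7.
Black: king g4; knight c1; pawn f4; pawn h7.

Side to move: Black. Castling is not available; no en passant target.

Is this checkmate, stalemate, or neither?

neither

Black to move; black king on g4.
In check: yes, from the white queen on e6.
King squares — f3: available; g3: available; h3: attacked by Qe6; f4: own pawn; h4: available; f5: attacked by Qe6; g5: attacked by Nf7; h5: available.
Legal moves for Black: Kh5, Kh4, Kg3, Kf3.
Black is in check but has 4 legal moves → neither.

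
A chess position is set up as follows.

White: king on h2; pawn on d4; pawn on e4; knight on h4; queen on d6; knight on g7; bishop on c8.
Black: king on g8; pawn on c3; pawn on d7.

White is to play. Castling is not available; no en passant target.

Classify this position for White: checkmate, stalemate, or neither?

neither

White to move; white king on h2.
In check: no.
Legal moves for White include: Bxd7, Bb7, Ba6, Ne8, Ne6, Nh5, Ngf5, Qf8+, Qb8, Qe7, Qxd7, Qc7, Qh6, Qg6, Qf6, Qe6+, Qc6, Qb6, ... (list truncated; more exist).
White has legal moves and is not in check → neither.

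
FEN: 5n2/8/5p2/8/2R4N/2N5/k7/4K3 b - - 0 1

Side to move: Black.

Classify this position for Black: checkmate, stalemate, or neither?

Black to move; black king on a2.
In check: yes, from the white knight on c3.
King squares — a1: available; b1: attacked by Nc3; b2: available; a3: available; b3: available.
Legal moves for Black: Kb3, Ka3, Kb2, Ka1.
Black is in check but has 4 legal moves → neither.

neither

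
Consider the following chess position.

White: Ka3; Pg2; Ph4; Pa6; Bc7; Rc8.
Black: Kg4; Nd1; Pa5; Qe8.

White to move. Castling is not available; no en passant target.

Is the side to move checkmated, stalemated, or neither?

White to move; white king on a3.
In check: no.
Legal moves for White: Rxe8, Rd8, Rb8, Ra8, Bd8, Bb8, Bd6, Bb6, Be5, Bxa5, Bf4, Bg3, Bh2, Kb3, Ka2, a7, h5, g3.
White has 18 legal moves and is not in check → neither.

neither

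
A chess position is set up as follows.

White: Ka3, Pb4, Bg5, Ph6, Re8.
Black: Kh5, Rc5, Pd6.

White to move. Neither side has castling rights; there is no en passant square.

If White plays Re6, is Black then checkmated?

no

After Re6: black king on h5; in check: no.
Black is not in check, so this cannot be checkmate.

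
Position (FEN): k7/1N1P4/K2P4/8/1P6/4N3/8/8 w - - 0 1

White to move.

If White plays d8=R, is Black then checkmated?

yes

After d8=R: black king on a8; in check: yes, from the white rook on d8.
King squares — a7: attacked by Ka6; b7: attacked by Ka6; b8: attacked by Rd8.
Black has no legal moves → checkmate.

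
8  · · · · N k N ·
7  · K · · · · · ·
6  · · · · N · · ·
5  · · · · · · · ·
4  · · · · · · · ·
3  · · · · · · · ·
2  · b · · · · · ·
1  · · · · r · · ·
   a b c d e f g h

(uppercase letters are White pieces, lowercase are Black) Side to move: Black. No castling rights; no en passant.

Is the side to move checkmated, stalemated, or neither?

Black to move; black king on f8.
In check: yes, from the white knight on e6.
Legal moves for Black: Kxg8, Kxe8, Kf7, Rxe6.
Black is in check but has 4 legal moves → neither.

neither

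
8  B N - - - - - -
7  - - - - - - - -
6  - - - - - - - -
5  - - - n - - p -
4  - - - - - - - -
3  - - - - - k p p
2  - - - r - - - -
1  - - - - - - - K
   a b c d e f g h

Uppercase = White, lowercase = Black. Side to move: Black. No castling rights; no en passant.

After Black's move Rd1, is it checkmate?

After Rd1: white king on h1; in check: yes, from the black rook on d1.
King squares — g1: attacked by Rd1; g2: attacked by Kf3; h2: attacked by Pg3.
White has no legal moves → checkmate.

yes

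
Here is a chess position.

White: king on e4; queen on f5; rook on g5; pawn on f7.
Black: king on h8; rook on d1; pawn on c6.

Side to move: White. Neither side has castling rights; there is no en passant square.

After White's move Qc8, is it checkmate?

no

After Qc8: black king on h8; in check: yes, from the white queen on c8.
Black has 2 legal replies: Kh7, Rd8.
In check but a legal move exists → not checkmate.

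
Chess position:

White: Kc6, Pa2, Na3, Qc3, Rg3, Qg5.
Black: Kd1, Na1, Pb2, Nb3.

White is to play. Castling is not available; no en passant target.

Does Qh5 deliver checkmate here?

After Qh5: black king on d1; in check: yes, from the white queen on h5.
King squares — c1: attacked by Qc3; e1: attacked by Qc3; c2: attacked by Na3; d2: attacked by Qc3; e2: attacked by Qh5.
Black has no legal moves → checkmate.

yes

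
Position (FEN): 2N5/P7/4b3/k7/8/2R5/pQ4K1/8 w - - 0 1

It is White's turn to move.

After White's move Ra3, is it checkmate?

yes

After Ra3: black king on a5; in check: yes, from the white rook on a3.
King squares — a4: attacked by Ra3; b4: attacked by Qb2; b5: attacked by Qb2; a6: attacked by Ra3; b6: attacked by Qb2.
Black has no legal moves → checkmate.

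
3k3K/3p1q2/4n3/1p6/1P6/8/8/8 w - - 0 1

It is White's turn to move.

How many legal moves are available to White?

White to move; king on h8.
In check: no.
Legal moves: none.
Count: 0.

0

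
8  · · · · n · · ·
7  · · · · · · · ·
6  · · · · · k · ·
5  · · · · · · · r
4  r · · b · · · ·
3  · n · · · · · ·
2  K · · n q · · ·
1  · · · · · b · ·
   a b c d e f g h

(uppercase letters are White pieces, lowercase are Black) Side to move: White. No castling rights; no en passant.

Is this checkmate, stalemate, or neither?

checkmate

White to move; white king on a2.
In check: yes, from the black rook on a4.
King squares — a1: attacked by Nb3; b1: attacked by Nd2; b2: attacked by Bd4; a3: attacked by Ra4; b3: attacked by Nd2.
Legal moves for White: none.
In check with no legal moves → checkmate.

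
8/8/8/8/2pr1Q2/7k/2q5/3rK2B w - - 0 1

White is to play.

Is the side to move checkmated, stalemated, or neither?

White to move; white king on e1.
In check: yes, from the black rook on d1.
King squares — d1: attacked by Qc2; f1: attacked by Rd1; d2: attacked by Rd1; e2: attacked by Qc2; f2: attacked by Qc2.
Legal moves for White: none.
In check with no legal moves → checkmate.

checkmate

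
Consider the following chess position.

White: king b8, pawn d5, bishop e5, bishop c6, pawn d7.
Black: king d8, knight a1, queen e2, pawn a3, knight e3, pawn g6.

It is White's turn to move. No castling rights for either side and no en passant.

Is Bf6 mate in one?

yes

After Bf6: black king on d8; in check: yes, from the white bishop on f6.
King squares — c7: attacked by Kb8; d7: attacked by Bc6; e7: attacked by Bf6; c8: attacked by Pd7; e8: attacked by Pd7.
Black has no legal moves → checkmate.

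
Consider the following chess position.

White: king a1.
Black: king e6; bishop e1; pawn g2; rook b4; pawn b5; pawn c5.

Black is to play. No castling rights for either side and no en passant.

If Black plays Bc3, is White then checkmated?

no

After Bc3: white king on a1; in check: yes, from the black bishop on c3.
White has 1 legal reply: Ka2.
In check but a legal move exists → not checkmate.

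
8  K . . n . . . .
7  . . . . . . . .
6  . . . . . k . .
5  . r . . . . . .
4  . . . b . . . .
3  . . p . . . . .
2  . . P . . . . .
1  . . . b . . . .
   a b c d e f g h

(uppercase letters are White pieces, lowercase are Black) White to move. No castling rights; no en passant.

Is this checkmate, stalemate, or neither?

White to move; white king on a8.
In check: no.
King squares — a7: attacked by Bd4; b7: attacked by Rb5; b8: attacked by Rb5.
Legal moves for White: none.
Not in check and no legal moves → stalemate.

stalemate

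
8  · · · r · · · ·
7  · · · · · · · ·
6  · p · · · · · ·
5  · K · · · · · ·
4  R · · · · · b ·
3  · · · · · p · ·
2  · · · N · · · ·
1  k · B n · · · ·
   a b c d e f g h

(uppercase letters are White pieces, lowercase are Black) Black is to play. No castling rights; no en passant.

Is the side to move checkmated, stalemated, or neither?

Black to move; black king on a1.
In check: yes, from the white rook on a4.
King squares — b1: attacked by Nd2; a2: attacked by Ra4; b2: attacked by Bc1.
Legal moves for Black: none.
In check with no legal moves → checkmate.

checkmate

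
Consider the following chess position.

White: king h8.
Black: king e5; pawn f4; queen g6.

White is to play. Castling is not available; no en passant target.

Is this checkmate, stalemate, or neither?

White to move; white king on h8.
In check: no.
King squares — g7: attacked by Qg6; h7: attacked by Qg6; g8: attacked by Qg6.
Legal moves for White: none.
Not in check and no legal moves → stalemate.

stalemate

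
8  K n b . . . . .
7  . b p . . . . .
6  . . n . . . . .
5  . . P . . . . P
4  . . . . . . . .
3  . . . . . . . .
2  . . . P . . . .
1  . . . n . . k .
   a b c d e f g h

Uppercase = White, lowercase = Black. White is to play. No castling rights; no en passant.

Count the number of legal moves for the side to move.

0

White to move; king on a8.
In check: yes, from the black bishop on b7.
Legal moves: none.
Count: 0.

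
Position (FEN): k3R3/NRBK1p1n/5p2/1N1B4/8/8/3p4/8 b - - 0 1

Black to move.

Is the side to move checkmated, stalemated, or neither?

checkmate

Black to move; black king on a8.
In check: yes, from the white rook on e8.
King squares — a7: attacked by Nb5; b7: attacked by Bd5; b8: attacked by Rb7.
Legal moves for Black: none.
In check with no legal moves → checkmate.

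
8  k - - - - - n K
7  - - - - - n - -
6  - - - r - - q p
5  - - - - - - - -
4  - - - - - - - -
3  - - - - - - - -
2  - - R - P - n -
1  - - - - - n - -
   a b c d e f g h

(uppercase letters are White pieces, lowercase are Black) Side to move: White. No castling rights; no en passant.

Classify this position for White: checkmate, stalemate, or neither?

White to move; white king on h8.
In check: yes, from the black knight on f7.
King squares — g7: attacked by Qg6; h7: attacked by Qg6; g8: attacked by Qg6.
Legal moves for White: none.
In check with no legal moves → checkmate.

checkmate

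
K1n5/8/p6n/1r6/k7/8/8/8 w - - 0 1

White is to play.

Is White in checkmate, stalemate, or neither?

stalemate

White to move; white king on a8.
In check: no.
King squares — a7: attacked by Nc8; b7: attacked by Rb5; b8: attacked by Rb5.
Legal moves for White: none.
Not in check and no legal moves → stalemate.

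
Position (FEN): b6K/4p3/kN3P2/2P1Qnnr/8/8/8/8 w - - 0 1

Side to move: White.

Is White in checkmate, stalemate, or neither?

White to move; white king on h8.
In check: yes, from the black rook on h5.
Legal moves for White: Kg8.
White is in check but has 1 legal move → neither.

neither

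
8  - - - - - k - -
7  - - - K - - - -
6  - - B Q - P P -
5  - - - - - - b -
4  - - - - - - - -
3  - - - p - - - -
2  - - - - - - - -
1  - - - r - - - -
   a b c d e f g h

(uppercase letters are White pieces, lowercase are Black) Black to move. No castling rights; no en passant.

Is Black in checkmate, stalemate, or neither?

neither

Black to move; black king on f8.
In check: yes, from the white queen on d6.
King squares — e7: attacked by Qd6; f7: attacked by Pg6; g7: attacked by Pf6; e8: attacked by Kd7; g8: available.
Legal moves for Black: Kg8.
Black is in check but has 1 legal move → neither.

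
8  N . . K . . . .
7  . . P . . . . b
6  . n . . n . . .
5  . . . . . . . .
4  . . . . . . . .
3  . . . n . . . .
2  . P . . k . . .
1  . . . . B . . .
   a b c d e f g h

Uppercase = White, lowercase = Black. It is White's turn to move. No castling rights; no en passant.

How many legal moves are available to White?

2

White to move; king on d8.
In check: yes, from the black knight on e6.
Legal moves: Ke8, Ke7.
Count: 2.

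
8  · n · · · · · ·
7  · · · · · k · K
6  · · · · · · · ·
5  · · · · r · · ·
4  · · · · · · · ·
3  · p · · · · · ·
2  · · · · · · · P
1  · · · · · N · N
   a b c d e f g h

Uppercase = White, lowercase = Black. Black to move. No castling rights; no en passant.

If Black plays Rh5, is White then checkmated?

yes

After Rh5: white king on h7; in check: yes, from the black rook on h5.
King squares — g6: attacked by Kf7; h6: attacked by Rh5; g7: attacked by Kf7; g8: attacked by Kf7; h8: attacked by Rh5.
White has no legal moves → checkmate.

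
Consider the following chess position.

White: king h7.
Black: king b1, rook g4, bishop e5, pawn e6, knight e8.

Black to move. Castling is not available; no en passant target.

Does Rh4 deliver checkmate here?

no

After Rh4: white king on h7; in check: yes, from the black rook on h4.
White has 2 legal replies: Kg8, Kg6.
In check but a legal move exists → not checkmate.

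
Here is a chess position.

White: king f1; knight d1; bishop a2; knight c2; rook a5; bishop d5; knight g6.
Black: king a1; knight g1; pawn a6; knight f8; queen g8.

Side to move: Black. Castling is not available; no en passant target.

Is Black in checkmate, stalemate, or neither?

Black to move; black king on a1.
In check: yes, from the white knight on c2.
King squares — b1: attacked by Ba2; a2: attacked by Ra5; b2: attacked by Nd1.
Legal moves for Black: none.
In check with no legal moves → checkmate.

checkmate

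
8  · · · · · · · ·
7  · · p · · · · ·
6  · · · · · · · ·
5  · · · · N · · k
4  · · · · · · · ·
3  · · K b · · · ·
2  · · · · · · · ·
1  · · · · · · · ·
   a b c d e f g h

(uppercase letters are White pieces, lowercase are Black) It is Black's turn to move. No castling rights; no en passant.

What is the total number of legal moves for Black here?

Black to move; king on h5.
In check: no.
Legal moves: Kh6, Kg5, Kh4, Bh7, Bg6, Ba6, Bf5, Bb5, Be4, Bc4, Be2, Bc2, Bf1, Bb1, c6, c5.
Count: 16.

16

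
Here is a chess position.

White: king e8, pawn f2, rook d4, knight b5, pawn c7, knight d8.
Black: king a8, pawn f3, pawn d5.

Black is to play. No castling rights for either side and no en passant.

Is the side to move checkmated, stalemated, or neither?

Black to move; black king on a8.
In check: no.
King squares — a7: attacked by Nb5; b7: attacked by Nd8; b8: attacked by Pc7.
Legal moves for Black: none.
Not in check and no legal moves → stalemate.

stalemate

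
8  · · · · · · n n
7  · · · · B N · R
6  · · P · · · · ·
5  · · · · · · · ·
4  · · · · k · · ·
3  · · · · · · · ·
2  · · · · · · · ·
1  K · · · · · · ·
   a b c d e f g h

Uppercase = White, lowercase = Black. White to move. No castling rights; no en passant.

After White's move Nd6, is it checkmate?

no

After Nd6: black king on e4; in check: yes, from the white knight on d6.
Black has 7 legal replies: Ke5, Kd5, Kf4, Kd4, Kf3, Ke3, Kd3.
In check but a legal move exists → not checkmate.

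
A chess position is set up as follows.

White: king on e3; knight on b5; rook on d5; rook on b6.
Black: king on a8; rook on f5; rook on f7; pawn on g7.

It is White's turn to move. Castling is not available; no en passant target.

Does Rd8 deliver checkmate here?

After Rd8: black king on a8; in check: yes, from the white rook on d8.
King squares — a7: attacked by Nb5; b7: attacked by Rb6; b8: attacked by Rb6.
Black has no legal moves → checkmate.

yes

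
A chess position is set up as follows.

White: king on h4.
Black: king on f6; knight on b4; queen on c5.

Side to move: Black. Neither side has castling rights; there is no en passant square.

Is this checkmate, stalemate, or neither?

neither

Black to move; black king on f6.
In check: no.
Legal moves for Black include: Kg7, Kf7, Ke7, Kg6, Ke6, Kf5, Ke5, Qf8, Qc8, Qe7, Qc7, Qa7, Qd6, Qc6, Qb6, Qh5+, Qg5+, Qf5, ... (list truncated; more exist).
Black has legal moves and is not in check → neither.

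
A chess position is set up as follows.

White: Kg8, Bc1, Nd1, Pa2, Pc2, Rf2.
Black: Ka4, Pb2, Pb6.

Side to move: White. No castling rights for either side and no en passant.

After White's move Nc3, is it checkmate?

no

After Nc3: black king on a4; in check: yes, from the white knight on c3.
Black has 3 legal replies: Ka5, Kb4, Ka3.
In check but a legal move exists → not checkmate.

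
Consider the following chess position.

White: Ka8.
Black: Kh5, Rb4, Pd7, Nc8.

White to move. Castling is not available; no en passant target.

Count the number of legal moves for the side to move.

0

White to move; king on a8.
In check: no.
Legal moves: none.
Count: 0.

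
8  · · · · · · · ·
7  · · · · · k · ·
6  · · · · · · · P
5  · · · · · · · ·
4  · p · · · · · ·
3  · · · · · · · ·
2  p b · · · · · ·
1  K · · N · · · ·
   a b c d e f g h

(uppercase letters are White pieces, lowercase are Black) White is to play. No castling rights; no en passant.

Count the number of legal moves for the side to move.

White to move; king on a1.
In check: yes, from the black bishop on b2.
Legal moves: Kxb2, Kxa2, Nxb2.
Count: 3.

3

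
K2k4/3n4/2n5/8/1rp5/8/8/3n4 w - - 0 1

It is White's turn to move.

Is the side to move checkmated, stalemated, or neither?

White to move; white king on a8.
In check: no.
King squares — a7: attacked by Nc6; b7: attacked by Rb4; b8: attacked by Rb4.
Legal moves for White: none.
Not in check and no legal moves → stalemate.

stalemate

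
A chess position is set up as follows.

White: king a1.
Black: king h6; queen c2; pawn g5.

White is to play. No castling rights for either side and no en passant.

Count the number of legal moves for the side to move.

0

White to move; king on a1.
In check: no.
Legal moves: none.
Count: 0.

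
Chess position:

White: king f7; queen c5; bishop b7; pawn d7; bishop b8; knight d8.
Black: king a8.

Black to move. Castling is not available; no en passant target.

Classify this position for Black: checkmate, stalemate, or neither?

Black to move; black king on a8.
In check: yes, from the white bishop on b7.
King squares — a7: attacked by Qc5; b7: attacked by Nd8; b8: available.
Legal moves for Black: Kxb8.
Black is in check but has 1 legal move → neither.

neither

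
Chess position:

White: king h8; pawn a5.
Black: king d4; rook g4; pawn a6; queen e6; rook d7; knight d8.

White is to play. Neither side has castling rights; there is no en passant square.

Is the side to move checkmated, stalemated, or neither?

White to move; white king on h8.
In check: no.
King squares — g7: attacked by Rg4; h7: attacked by Rd7; g8: attacked by Rg4.
Legal moves for White: none.
Not in check and no legal moves → stalemate.

stalemate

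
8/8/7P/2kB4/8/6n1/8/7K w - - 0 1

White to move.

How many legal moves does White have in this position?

White to move; king on h1.
In check: yes, from the black knight on g3.
Legal moves: Kh2, Kg2, Kg1.
Count: 3.

3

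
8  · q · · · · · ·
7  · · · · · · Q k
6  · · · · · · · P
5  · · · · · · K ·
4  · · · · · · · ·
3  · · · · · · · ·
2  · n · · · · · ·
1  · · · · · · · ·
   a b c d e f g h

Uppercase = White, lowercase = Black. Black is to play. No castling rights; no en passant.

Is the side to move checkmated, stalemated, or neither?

Black to move; black king on h7.
In check: yes, from the white queen on g7.
King squares — g6: attacked by Kg5; h6: attacked by Kg5; g7: attacked by Ph6; g8: attacked by Qg7; h8: attacked by Qg7.
Legal moves for Black: none.
In check with no legal moves → checkmate.

checkmate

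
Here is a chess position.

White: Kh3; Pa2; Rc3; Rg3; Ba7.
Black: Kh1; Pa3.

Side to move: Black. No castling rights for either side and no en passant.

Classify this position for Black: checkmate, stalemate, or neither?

stalemate

Black to move; black king on h1.
In check: no.
King squares — g1: attacked by Rg3; g2: attacked by Rg3; h2: attacked by Kh3.
Legal moves for Black: none.
Not in check and no legal moves → stalemate.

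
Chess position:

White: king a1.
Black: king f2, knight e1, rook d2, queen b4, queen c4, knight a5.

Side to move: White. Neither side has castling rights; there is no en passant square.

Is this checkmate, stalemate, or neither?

stalemate

White to move; white king on a1.
In check: no.
King squares — b1: attacked by Qb4; a2: attacked by Rd2; b2: attacked by Rd2.
Legal moves for White: none.
Not in check and no legal moves → stalemate.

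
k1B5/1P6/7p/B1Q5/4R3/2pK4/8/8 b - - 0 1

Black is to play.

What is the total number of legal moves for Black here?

Black to move; king on a8.
In check: yes, from the white pawn on b7.
Legal moves: Kb8.
Count: 1.

1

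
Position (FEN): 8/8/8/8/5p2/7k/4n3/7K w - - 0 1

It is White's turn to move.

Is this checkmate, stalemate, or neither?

White to move; white king on h1.
In check: no.
King squares — g1: attacked by Ne2; g2: attacked by Kh3; h2: attacked by Kh3.
Legal moves for White: none.
Not in check and no legal moves → stalemate.

stalemate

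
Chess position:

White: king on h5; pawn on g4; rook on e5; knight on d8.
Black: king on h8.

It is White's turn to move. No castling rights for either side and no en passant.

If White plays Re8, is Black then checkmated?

no

After Re8: black king on h8; in check: yes, from the white rook on e8.
Black has 2 legal replies: Kh7, Kg7.
In check but a legal move exists → not checkmate.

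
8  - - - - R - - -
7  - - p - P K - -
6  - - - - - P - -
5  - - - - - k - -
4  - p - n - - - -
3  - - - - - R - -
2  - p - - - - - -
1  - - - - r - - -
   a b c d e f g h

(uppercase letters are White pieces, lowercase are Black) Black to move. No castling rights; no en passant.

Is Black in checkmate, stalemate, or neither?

Black to move; black king on f5.
In check: yes, from the white rook on f3.
Legal moves for Black: Kg5, Ke5, Kg4, Ke4, Nxf3.
Black is in check but has 5 legal moves → neither.

neither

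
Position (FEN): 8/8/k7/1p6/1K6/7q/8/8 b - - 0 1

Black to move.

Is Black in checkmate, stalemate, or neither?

Black to move; black king on a6.
In check: no.
Legal moves for Black include: Kb7, Ka7, Kb6, Qh8, Qc8, Qh7, Qd7, Qh6, Qe6, Qh5, Qf5, Qh4+, Qg4+, Qg3, Qf3, Qe3, Qd3, Qc3+, ... (list truncated; more exist).
Black has legal moves and is not in check → neither.

neither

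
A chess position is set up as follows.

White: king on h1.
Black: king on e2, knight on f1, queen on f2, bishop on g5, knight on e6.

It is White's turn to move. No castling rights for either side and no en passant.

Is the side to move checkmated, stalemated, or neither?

stalemate

White to move; white king on h1.
In check: no.
King squares — g1: attacked by Qf2; g2: attacked by Qf2; h2: attacked by Nf1.
Legal moves for White: none.
Not in check and no legal moves → stalemate.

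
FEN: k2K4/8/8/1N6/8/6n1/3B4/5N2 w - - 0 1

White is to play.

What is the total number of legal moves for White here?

White to move; king on d8.
In check: no.
Legal moves: Ke8, Kc8, Ke7, Kd7, Kc7, Nc7+, Na7, Nd6, Nd4, Nc3, Na3, Bh6, Bg5, Ba5, Bf4, Bb4, Be3, Bc3, Be1, Bc1, Nxg3, Ne3, Nh2.
Count: 23.

23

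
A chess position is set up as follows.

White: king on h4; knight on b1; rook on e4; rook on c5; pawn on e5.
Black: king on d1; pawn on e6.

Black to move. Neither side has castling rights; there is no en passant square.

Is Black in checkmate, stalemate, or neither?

Black to move; black king on d1.
In check: no.
King squares — c1: attacked by Rc5; e1: attacked by Re4; c2: attacked by Rc5; d2: attacked by Nb1; e2: attacked by Re4.
Legal moves for Black: none.
Not in check and no legal moves → stalemate.

stalemate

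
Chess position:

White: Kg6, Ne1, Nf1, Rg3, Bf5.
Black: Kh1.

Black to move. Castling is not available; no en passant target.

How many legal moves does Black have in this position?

0

Black to move; king on h1.
In check: no.
Legal moves: none.
Count: 0.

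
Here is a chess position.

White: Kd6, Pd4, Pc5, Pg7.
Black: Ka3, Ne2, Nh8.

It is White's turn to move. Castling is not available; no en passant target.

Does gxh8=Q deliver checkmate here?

no

After gxh8=Q: black king on a3; in check: no.
Black is not in check, so this cannot be checkmate.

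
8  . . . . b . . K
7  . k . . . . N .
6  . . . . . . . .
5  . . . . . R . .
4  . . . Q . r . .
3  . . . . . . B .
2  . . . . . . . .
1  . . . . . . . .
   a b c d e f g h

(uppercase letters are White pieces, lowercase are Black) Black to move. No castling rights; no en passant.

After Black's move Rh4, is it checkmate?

no

After Rh4: white king on h8; in check: yes, from the black rook on h4.
White has 5 legal replies: Kg8, Nh5, Rh5, Qxh4, Bxh4.
In check but a legal move exists → not checkmate.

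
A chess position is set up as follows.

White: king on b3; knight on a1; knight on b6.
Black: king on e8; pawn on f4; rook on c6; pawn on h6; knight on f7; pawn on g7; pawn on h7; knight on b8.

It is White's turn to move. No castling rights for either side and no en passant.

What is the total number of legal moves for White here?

White to move; king on b3.
In check: no.
Legal moves: Nc8, Na8, Nd7, Nd5, Nc4, Na4, Kb4, Ka4, Ka3, Kb2, Ka2, Nc2.
Count: 12.

12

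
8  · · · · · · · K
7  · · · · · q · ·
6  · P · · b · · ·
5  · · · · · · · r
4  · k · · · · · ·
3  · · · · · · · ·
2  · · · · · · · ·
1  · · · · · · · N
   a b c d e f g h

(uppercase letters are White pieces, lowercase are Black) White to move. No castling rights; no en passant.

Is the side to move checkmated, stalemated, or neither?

White to move; white king on h8.
In check: yes, from the black rook on h5.
King squares — g7: attacked by Qf7; h7: attacked by Rh5; g8: attacked by Qf7.
Legal moves for White: none.
In check with no legal moves → checkmate.

checkmate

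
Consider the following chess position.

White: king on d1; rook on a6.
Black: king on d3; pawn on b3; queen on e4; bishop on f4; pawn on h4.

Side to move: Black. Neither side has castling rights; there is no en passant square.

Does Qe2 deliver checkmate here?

After Qe2: white king on d1; in check: yes, from the black queen on e2.
King squares — c1: attacked by Bf4; e1: attacked by Qe2; c2: attacked by Qe2; d2: attacked by Qe2; e2: attacked by Kd3.
White has no legal moves → checkmate.

yes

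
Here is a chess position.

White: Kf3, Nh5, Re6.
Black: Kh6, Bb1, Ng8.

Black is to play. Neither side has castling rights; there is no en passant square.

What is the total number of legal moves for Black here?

5

Black to move; king on h6.
In check: yes, from the white rook on e6.
Legal moves: Kh7, Kxh5, Kg5, Nf6, Bg6.
Count: 5.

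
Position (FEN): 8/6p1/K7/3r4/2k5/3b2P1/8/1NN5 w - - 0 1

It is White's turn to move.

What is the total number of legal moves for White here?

11

White to move; king on a6.
In check: no.
Legal moves: Kb7, Ka7, Kb6, Nxd3, Nb3, Ne2, Na2, Nc3, Na3+, Nd2+, g4.
Count: 11.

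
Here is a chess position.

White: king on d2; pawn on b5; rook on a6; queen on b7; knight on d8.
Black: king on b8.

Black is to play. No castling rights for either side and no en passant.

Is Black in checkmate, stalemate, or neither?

Black to move; black king on b8.
In check: yes, from the white queen on b7.
King squares — a7: attacked by Ra6; b7: attacked by Nd8; c7: attacked by Qb7; a8: attacked by Ra6; c8: attacked by Qb7.
Legal moves for Black: none.
In check with no legal moves → checkmate.

checkmate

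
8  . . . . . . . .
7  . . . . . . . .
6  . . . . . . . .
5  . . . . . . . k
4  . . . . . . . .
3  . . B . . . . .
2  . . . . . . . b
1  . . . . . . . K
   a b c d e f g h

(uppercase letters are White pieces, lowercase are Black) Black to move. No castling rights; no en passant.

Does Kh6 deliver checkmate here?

After Kh6: white king on h1; in check: no.
White is not in check, so this cannot be checkmate.

no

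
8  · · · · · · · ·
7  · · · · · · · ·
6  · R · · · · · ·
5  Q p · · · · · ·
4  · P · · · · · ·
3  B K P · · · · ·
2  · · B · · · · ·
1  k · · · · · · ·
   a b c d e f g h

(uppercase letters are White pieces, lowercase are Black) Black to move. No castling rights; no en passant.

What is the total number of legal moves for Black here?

Black to move; king on a1.
In check: no.
Legal moves: none.
Count: 0.

0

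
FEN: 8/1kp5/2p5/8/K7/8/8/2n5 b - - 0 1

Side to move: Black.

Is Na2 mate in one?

no

After Na2: white king on a4; in check: no.
White is not in check, so this cannot be checkmate.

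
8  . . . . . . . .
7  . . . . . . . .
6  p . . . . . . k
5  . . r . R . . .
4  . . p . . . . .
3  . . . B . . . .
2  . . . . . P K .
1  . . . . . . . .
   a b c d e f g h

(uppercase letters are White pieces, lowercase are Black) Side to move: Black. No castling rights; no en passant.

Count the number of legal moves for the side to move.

11

Black to move; king on h6.
In check: no.
Legal moves: Kg7, Rc8, Rc7, Rc6, Rxe5, Rd5, Rb5, Ra5, cxd3, a5, c3.
Count: 11.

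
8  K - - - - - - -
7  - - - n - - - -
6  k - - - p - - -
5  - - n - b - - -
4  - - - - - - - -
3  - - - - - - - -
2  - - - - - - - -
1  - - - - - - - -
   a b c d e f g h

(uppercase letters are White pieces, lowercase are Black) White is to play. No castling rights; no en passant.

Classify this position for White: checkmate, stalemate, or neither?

White to move; white king on a8.
In check: no.
King squares — a7: attacked by Ka6; b7: attacked by Nc5; b8: attacked by Be5.
Legal moves for White: none.
Not in check and no legal moves → stalemate.

stalemate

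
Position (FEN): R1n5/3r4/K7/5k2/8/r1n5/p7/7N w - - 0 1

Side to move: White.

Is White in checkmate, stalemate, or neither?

checkmate

White to move; white king on a6.
In check: yes, from the black rook on a3.
King squares — a5: attacked by Ra3; b5: attacked by Nc3; b6: attacked by Nc8; a7: attacked by Ra3; b7: attacked by Rd7.
Legal moves for White: none.
In check with no legal moves → checkmate.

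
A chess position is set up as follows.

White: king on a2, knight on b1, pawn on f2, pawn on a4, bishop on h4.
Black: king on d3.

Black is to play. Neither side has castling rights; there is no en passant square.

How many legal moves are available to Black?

Black to move; king on d3.
In check: no.
Legal moves: Ke4, Kd4, Kc4, Ke2, Kc2.
Count: 5.

5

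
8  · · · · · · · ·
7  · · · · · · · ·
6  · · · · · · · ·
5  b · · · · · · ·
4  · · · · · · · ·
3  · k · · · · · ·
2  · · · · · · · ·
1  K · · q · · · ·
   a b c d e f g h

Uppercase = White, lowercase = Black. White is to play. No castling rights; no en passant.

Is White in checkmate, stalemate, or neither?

White to move; white king on a1.
In check: yes, from the black queen on d1.
King squares — b1: attacked by Qd1; a2: attacked by Kb3; b2: attacked by Kb3.
Legal moves for White: none.
In check with no legal moves → checkmate.

checkmate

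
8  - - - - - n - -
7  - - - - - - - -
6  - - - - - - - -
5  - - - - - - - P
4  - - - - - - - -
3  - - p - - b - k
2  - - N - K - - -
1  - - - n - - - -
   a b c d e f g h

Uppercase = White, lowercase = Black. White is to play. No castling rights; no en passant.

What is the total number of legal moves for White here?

White to move; king on e2.
In check: yes, from the black bishop on f3.
Legal moves: Kxf3, Kd3, Kf1, Ke1.
Count: 4.

4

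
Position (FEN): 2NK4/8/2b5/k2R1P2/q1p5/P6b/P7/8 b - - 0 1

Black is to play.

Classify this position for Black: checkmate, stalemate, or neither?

neither

Black to move; black king on a5.
In check: yes, from the white rook on d5.
King squares — a4: own queen; b4: attacked by Pa3; b5: attacked by Rd5; a6: available; b6: attacked by Nc8.
Legal moves for Black: Ka6, Bxd5, Bb5, Qb5.
Black is in check but has 4 legal moves → neither.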